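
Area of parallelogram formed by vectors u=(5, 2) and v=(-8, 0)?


|u x v| = |5*0 - 2*(-8)|
= |0 - (-16)| = 16

16


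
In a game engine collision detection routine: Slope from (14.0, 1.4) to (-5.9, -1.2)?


slope = (y2-y1)/(x2-x1) = ((-1.2)-1.4)/((-5.9)-14) = (-2.6)/(-19.9) = 0.1307

0.1307


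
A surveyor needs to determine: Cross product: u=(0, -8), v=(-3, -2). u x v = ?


u x v = u_x*v_y - u_y*v_x = 0*(-2) - (-8)*(-3)
= 0 - 24 = -24

-24


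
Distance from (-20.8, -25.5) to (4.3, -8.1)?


dx=25.1, dy=17.4
d^2 = 25.1^2 + 17.4^2 = 932.77
d = sqrt(932.77) = 30.5413

30.5413


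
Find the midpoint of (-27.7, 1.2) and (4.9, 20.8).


M = (((-27.7)+4.9)/2, (1.2+20.8)/2)
= (-11.4, 11)

(-11.4, 11)


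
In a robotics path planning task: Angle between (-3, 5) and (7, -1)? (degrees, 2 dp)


u.v = -26, |u| = sqrt(34) = 5.831, |v| = sqrt(50) = 7.0711
cos(theta) = u.v/(|u||v|) = -26/sqrt(1700) = -0.630593
theta = acos(-0.630593) = 129.09 degrees

129.09 degrees


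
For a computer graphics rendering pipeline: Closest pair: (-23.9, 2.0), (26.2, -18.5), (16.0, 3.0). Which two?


d(P0,P1) = 54.1319, d(P0,P2) = 39.9125, d(P1,P2) = 23.7968
Closest: P1 and P2

Closest pair: (26.2, -18.5) and (16.0, 3.0), distance = 23.7968


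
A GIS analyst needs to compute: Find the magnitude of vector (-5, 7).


|u| = sqrt((-5)^2 + 7^2) = sqrt(74) = 8.6023

8.6023


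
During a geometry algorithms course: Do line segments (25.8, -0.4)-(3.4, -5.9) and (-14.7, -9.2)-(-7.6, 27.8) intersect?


Cross products: d1=-1436.02, d2=-646.27, d3=-25.63, d4=-815.38
d1*d2 < 0 and d3*d4 < 0? no

No, they don't intersect


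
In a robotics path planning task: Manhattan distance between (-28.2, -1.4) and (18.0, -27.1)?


|(-28.2)-18| + |(-1.4)-(-27.1)| = 46.2 + 25.7 = 71.9

71.9


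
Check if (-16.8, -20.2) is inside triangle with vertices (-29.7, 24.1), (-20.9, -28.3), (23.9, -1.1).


Cross products: AB x AP = 286.12, BC x BP = 251.36, CA x CP = 2049.4
All same sign? yes

Yes, inside


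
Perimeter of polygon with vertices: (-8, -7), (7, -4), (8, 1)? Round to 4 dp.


Sides: (-8, -7)->(7, -4): sqrt(234) = 15.297059, (7, -4)->(8, 1): sqrt(26) = 5.09902, (8, 1)->(-8, -7): sqrt(320) = 17.888544
Sum = 38.284623
Perimeter = 38.2846

38.2846


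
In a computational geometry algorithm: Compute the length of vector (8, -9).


|u| = sqrt(8^2 + (-9)^2) = sqrt(145) = 12.0416

12.0416


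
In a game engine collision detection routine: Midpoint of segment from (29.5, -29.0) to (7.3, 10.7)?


M = ((29.5+7.3)/2, ((-29)+10.7)/2)
= (18.4, -9.15)

(18.4, -9.15)


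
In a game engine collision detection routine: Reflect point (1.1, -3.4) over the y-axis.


Reflection over y-axis: (x,y) -> (-x,y)
(1.1, -3.4) -> (-1.1, -3.4)

(-1.1, -3.4)


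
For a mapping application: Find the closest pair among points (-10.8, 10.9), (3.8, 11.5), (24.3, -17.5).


d(P0,P1) = 14.6123, d(P0,P2) = 45.1505, d(P1,P2) = 35.5141
Closest: P0 and P1

Closest pair: (-10.8, 10.9) and (3.8, 11.5), distance = 14.6123


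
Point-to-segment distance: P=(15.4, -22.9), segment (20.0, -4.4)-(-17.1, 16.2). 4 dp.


Project P onto AB: t = 0 (clamped to [0,1])
Closest point on segment: (20, -4.4)
Distance: 19.0633

19.0633


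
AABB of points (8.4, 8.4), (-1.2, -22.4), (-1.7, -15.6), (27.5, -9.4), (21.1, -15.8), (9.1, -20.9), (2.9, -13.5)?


x range: [-1.7, 27.5]
y range: [-22.4, 8.4]
Bounding box: (-1.7,-22.4) to (27.5,8.4)

(-1.7,-22.4) to (27.5,8.4)


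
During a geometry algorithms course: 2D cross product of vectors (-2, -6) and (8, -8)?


u x v = u_x*v_y - u_y*v_x = (-2)*(-8) - (-6)*8
= 16 - (-48) = 64

64


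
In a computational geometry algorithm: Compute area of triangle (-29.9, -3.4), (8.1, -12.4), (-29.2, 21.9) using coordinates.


Area = |x_A(y_B-y_C) + x_B(y_C-y_A) + x_C(y_A-y_B)|/2
= |1025.57 + 204.93 + (-262.8)|/2
= 967.7/2 = 483.85

483.85


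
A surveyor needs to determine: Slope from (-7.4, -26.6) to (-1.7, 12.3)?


slope = (y2-y1)/(x2-x1) = (12.3-(-26.6))/((-1.7)-(-7.4)) = 38.9/5.7 = 6.8246

6.8246


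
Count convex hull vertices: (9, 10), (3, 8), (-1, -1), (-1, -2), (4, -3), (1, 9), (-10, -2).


Convex hull vertices (CCW): (-10, -2), (4, -3), (9, 10), (1, 9)
Count = 4

4


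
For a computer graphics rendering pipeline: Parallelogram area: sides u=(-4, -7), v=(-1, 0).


|u x v| = |(-4)*0 - (-7)*(-1)|
= |0 - 7| = 7

7


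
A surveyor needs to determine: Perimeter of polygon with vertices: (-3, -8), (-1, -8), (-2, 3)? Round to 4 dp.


Sides: (-3, -8)->(-1, -8): sqrt(4) = 2, (-1, -8)->(-2, 3): sqrt(122) = 11.045361, (-2, 3)->(-3, -8): sqrt(122) = 11.045361
Sum = 24.090722
Perimeter = 24.0907

24.0907


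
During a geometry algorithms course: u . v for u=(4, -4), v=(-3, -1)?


u . v = u_x*v_x + u_y*v_y = 4*(-3) + (-4)*(-1)
= (-12) + 4 = -8

-8


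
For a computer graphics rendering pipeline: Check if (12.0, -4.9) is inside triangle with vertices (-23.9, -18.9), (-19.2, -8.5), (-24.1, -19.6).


Cross products: AB x AP = -307.56, BC x BP = 328.68, CA x CP = -22.33
All same sign? no

No, outside


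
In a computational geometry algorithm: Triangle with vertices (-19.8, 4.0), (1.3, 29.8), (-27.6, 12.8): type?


Side lengths squared: AB^2=1110.85, BC^2=1124.21, CA^2=138.28
Sorted: [138.28, 1110.85, 1124.21]
By sides: Scalene, By angles: Acute

Scalene, Acute


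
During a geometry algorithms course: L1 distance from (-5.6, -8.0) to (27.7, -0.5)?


|(-5.6)-27.7| + |(-8)-(-0.5)| = 33.3 + 7.5 = 40.8

40.8


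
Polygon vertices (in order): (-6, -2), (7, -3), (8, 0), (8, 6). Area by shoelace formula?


Shoelace sum: ((-6)*(-3) - 7*(-2)) + (7*0 - 8*(-3)) + (8*6 - 8*0) + (8*(-2) - (-6)*6)
= 124
Area = |124|/2 = 62

62


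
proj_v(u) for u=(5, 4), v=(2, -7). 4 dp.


u.v = -18, |v| = sqrt(53) = 7.2801
Scalar projection = u.v / |v| = -18 / sqrt(53) = -2.4725

-2.4725


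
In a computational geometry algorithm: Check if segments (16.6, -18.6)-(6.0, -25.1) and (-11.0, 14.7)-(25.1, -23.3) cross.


Cross products: d1=-153.33, d2=-790.78, d3=-532.38, d4=105.07
d1*d2 < 0 and d3*d4 < 0? no

No, they don't intersect


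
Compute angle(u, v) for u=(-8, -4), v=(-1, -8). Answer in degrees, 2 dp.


u.v = 40, |u| = sqrt(80) = 8.9443, |v| = sqrt(65) = 8.0623
cos(theta) = u.v/(|u||v|) = 40/sqrt(5200) = 0.5547
theta = acos(0.5547) = 56.31 degrees

56.31 degrees


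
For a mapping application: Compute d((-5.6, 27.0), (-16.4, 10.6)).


dx=-10.8, dy=-16.4
d^2 = (-10.8)^2 + (-16.4)^2 = 385.6
d = sqrt(385.6) = 19.6367

19.6367


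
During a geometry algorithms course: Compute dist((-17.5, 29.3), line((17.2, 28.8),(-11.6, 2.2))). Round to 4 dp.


|cross product| = 937.42
|line direction| = sqrt(1537) = 39.2046
Distance = 937.42/sqrt(1537) = 23.911

23.911


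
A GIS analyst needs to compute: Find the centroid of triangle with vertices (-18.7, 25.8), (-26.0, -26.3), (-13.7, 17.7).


Centroid = ((x_A+x_B+x_C)/3, (y_A+y_B+y_C)/3)
= (((-18.7)+(-26)+(-13.7))/3, (25.8+(-26.3)+17.7)/3)
= (-19.4667, 5.7333)

(-19.4667, 5.7333)


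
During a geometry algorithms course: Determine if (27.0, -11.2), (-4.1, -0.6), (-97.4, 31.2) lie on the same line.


Cross product: ((-4.1)-27)*(31.2-(-11.2)) - ((-0.6)-(-11.2))*((-97.4)-27)
= 0

Yes, collinear


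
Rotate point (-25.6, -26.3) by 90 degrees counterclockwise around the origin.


90° CCW: (x,y) -> (-y, x)
(-25.6,-26.3) -> (26.3, -25.6)

(26.3, -25.6)


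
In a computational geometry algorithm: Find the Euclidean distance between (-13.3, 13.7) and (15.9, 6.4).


dx=29.2, dy=-7.3
d^2 = 29.2^2 + (-7.3)^2 = 905.93
d = sqrt(905.93) = 30.0987

30.0987


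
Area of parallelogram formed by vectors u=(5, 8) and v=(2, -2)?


|u x v| = |5*(-2) - 8*2|
= |(-10) - 16| = 26

26


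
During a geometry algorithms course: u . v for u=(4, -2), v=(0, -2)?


u . v = u_x*v_x + u_y*v_y = 4*0 + (-2)*(-2)
= 0 + 4 = 4

4


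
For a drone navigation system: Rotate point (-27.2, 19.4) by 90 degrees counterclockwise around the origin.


90° CCW: (x,y) -> (-y, x)
(-27.2,19.4) -> (-19.4, -27.2)

(-19.4, -27.2)


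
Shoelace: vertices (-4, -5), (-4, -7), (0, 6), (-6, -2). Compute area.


Shoelace sum: ((-4)*(-7) - (-4)*(-5)) + ((-4)*6 - 0*(-7)) + (0*(-2) - (-6)*6) + ((-6)*(-5) - (-4)*(-2))
= 42
Area = |42|/2 = 21

21


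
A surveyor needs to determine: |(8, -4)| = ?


|u| = sqrt(8^2 + (-4)^2) = sqrt(80) = 8.9443

8.9443


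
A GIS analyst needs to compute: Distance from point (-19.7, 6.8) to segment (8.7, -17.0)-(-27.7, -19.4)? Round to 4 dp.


Project P onto AB: t = 0.7339 (clamped to [0,1])
Closest point on segment: (-18.0146, -18.7614)
Distance: 25.6169

25.6169


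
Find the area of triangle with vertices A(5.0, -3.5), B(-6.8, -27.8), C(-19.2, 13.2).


Area = |x_A(y_B-y_C) + x_B(y_C-y_A) + x_C(y_A-y_B)|/2
= |(-205) + (-113.56) + (-466.56)|/2
= 785.12/2 = 392.56

392.56


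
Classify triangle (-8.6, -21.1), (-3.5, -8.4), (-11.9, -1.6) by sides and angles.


Side lengths squared: AB^2=187.3, BC^2=116.8, CA^2=391.14
Sorted: [116.8, 187.3, 391.14]
By sides: Scalene, By angles: Obtuse

Scalene, Obtuse


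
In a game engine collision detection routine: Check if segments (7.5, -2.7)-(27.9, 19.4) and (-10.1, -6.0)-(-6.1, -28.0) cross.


Cross products: d1=400.4, d2=937.6, d3=321.64, d4=-215.56
d1*d2 < 0 and d3*d4 < 0? no

No, they don't intersect


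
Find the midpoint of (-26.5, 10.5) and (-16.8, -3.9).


M = (((-26.5)+(-16.8))/2, (10.5+(-3.9))/2)
= (-21.65, 3.3)

(-21.65, 3.3)


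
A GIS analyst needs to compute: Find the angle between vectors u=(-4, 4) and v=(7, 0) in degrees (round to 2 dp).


u.v = -28, |u| = sqrt(32) = 5.6569, |v| = sqrt(49) = 7
cos(theta) = u.v/(|u||v|) = -28/sqrt(1568) = -0.707107
theta = acos(-0.707107) = 135 degrees

135 degrees


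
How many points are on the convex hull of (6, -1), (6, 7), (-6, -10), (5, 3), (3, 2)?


Convex hull vertices (CCW): (-6, -10), (6, -1), (6, 7)
Count = 3

3


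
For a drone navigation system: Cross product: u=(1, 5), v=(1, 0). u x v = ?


u x v = u_x*v_y - u_y*v_x = 1*0 - 5*1
= 0 - 5 = -5

-5


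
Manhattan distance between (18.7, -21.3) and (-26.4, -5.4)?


|18.7-(-26.4)| + |(-21.3)-(-5.4)| = 45.1 + 15.9 = 61

61


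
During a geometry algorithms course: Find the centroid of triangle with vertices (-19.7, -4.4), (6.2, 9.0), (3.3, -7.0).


Centroid = ((x_A+x_B+x_C)/3, (y_A+y_B+y_C)/3)
= (((-19.7)+6.2+3.3)/3, ((-4.4)+9+(-7))/3)
= (-3.4, -0.8)

(-3.4, -0.8)


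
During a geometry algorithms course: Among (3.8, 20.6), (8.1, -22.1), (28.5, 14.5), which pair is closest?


d(P0,P1) = 42.916, d(P0,P2) = 25.4421, d(P1,P2) = 41.9013
Closest: P0 and P2

Closest pair: (3.8, 20.6) and (28.5, 14.5), distance = 25.4421


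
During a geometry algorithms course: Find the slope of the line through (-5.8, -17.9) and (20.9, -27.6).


slope = (y2-y1)/(x2-x1) = ((-27.6)-(-17.9))/(20.9-(-5.8)) = (-9.7)/26.7 = -0.3633

-0.3633


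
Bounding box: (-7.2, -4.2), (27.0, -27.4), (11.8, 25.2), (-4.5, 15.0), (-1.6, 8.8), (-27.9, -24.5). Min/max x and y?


x range: [-27.9, 27]
y range: [-27.4, 25.2]
Bounding box: (-27.9,-27.4) to (27,25.2)

(-27.9,-27.4) to (27,25.2)


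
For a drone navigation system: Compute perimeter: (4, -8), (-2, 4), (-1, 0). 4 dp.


Sides: (4, -8)->(-2, 4): sqrt(180) = 13.416408, (-2, 4)->(-1, 0): sqrt(17) = 4.123106, (-1, 0)->(4, -8): sqrt(89) = 9.433981
Sum = 26.973495
Perimeter = 26.9735

26.9735


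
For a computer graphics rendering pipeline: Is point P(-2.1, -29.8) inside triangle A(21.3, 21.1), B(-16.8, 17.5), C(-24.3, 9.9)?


Cross products: AB x AP = 1855.05, BC x BP = 466.47, CA x CP = -2058.96
All same sign? no

No, outside


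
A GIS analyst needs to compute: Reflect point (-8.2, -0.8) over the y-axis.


Reflection over y-axis: (x,y) -> (-x,y)
(-8.2, -0.8) -> (8.2, -0.8)

(8.2, -0.8)


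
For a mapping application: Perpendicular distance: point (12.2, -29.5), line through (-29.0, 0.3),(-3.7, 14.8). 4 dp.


|cross product| = 1351.34
|line direction| = sqrt(850.34) = 29.1606
Distance = 1351.34/sqrt(850.34) = 46.3413

46.3413


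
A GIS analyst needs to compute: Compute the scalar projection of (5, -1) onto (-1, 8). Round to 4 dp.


u.v = -13, |v| = sqrt(65) = 8.0623
Scalar projection = u.v / |v| = -13 / sqrt(65) = -1.6125

-1.6125


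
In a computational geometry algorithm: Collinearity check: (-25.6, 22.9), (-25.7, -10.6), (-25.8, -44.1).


Cross product: ((-25.7)-(-25.6))*((-44.1)-22.9) - ((-10.6)-22.9)*((-25.8)-(-25.6))
= 0

Yes, collinear


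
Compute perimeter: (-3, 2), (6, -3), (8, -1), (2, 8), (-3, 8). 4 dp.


Sides: (-3, 2)->(6, -3): sqrt(106) = 10.29563, (6, -3)->(8, -1): sqrt(8) = 2.828427, (8, -1)->(2, 8): sqrt(117) = 10.816654, (2, 8)->(-3, 8): sqrt(25) = 5, (-3, 8)->(-3, 2): sqrt(36) = 6
Sum = 34.940711
Perimeter = 34.9407

34.9407


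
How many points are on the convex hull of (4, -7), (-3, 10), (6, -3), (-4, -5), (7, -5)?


Convex hull vertices (CCW): (-4, -5), (4, -7), (7, -5), (6, -3), (-3, 10)
Count = 5

5


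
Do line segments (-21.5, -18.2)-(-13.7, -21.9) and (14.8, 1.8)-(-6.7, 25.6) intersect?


Cross products: d1=1293.94, d2=1187.85, d3=290.31, d4=396.4
d1*d2 < 0 and d3*d4 < 0? no

No, they don't intersect


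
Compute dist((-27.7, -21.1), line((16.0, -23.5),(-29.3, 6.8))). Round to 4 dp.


|cross product| = 1215.39
|line direction| = sqrt(2970.18) = 54.4994
Distance = 1215.39/sqrt(2970.18) = 22.301

22.301


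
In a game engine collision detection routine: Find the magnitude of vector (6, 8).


|u| = sqrt(6^2 + 8^2) = sqrt(100) = 10

10


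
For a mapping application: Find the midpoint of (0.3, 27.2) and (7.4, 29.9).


M = ((0.3+7.4)/2, (27.2+29.9)/2)
= (3.85, 28.55)

(3.85, 28.55)


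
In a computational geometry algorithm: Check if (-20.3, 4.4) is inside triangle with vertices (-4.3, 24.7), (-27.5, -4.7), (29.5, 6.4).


Cross products: AB x AP = 0.56, BC x BP = 438.78, CA x CP = 978.94
All same sign? yes

Yes, inside


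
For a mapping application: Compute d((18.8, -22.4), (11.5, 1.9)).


dx=-7.3, dy=24.3
d^2 = (-7.3)^2 + 24.3^2 = 643.78
d = sqrt(643.78) = 25.3728

25.3728


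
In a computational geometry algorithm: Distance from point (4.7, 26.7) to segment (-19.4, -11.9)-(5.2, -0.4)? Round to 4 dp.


Project P onto AB: t = 1 (clamped to [0,1])
Closest point on segment: (5.2, -0.4)
Distance: 27.1046

27.1046


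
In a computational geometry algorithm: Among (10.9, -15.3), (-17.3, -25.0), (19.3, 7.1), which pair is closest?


d(P0,P1) = 29.8216, d(P0,P2) = 23.9232, d(P1,P2) = 48.6823
Closest: P0 and P2

Closest pair: (10.9, -15.3) and (19.3, 7.1), distance = 23.9232


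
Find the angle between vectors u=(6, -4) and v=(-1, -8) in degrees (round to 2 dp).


u.v = 26, |u| = sqrt(52) = 7.2111, |v| = sqrt(65) = 8.0623
cos(theta) = u.v/(|u||v|) = 26/sqrt(3380) = 0.447214
theta = acos(0.447214) = 63.43 degrees

63.43 degrees


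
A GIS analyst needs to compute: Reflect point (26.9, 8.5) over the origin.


Reflection over origin: (x,y) -> (-x,-y)
(26.9, 8.5) -> (-26.9, -8.5)

(-26.9, -8.5)


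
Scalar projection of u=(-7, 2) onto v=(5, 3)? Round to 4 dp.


u.v = -29, |v| = sqrt(34) = 5.831
Scalar projection = u.v / |v| = -29 / sqrt(34) = -4.9735

-4.9735


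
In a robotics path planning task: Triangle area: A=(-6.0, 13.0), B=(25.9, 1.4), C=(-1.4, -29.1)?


Area = |x_A(y_B-y_C) + x_B(y_C-y_A) + x_C(y_A-y_B)|/2
= |(-183) + (-1090.39) + (-16.24)|/2
= 1289.63/2 = 644.815

644.815


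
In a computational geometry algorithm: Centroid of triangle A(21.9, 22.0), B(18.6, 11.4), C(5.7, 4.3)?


Centroid = ((x_A+x_B+x_C)/3, (y_A+y_B+y_C)/3)
= ((21.9+18.6+5.7)/3, (22+11.4+4.3)/3)
= (15.4, 12.5667)

(15.4, 12.5667)


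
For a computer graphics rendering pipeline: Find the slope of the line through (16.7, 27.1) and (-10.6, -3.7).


slope = (y2-y1)/(x2-x1) = ((-3.7)-27.1)/((-10.6)-16.7) = (-30.8)/(-27.3) = 1.1282

1.1282


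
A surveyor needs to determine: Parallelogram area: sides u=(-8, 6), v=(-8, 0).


|u x v| = |(-8)*0 - 6*(-8)|
= |0 - (-48)| = 48

48


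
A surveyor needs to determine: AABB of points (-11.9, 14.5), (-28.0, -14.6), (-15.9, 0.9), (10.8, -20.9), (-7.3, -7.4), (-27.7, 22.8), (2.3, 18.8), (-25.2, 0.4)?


x range: [-28, 10.8]
y range: [-20.9, 22.8]
Bounding box: (-28,-20.9) to (10.8,22.8)

(-28,-20.9) to (10.8,22.8)


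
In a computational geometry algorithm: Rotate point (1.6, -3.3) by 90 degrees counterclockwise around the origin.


90° CCW: (x,y) -> (-y, x)
(1.6,-3.3) -> (3.3, 1.6)

(3.3, 1.6)


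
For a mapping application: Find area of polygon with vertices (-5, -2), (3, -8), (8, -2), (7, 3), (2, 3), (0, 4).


Shoelace sum: ((-5)*(-8) - 3*(-2)) + (3*(-2) - 8*(-8)) + (8*3 - 7*(-2)) + (7*3 - 2*3) + (2*4 - 0*3) + (0*(-2) - (-5)*4)
= 185
Area = |185|/2 = 92.5

92.5


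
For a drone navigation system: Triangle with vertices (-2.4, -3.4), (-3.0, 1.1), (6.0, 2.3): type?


Side lengths squared: AB^2=20.61, BC^2=82.44, CA^2=103.05
Sorted: [20.61, 82.44, 103.05]
By sides: Scalene, By angles: Right

Scalene, Right


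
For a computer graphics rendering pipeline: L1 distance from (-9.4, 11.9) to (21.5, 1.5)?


|(-9.4)-21.5| + |11.9-1.5| = 30.9 + 10.4 = 41.3

41.3


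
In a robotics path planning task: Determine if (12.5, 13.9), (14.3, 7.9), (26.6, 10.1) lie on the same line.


Cross product: (14.3-12.5)*(10.1-13.9) - (7.9-13.9)*(26.6-12.5)
= 77.76

No, not collinear


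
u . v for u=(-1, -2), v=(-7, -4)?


u . v = u_x*v_x + u_y*v_y = (-1)*(-7) + (-2)*(-4)
= 7 + 8 = 15

15


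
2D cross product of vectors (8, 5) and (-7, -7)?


u x v = u_x*v_y - u_y*v_x = 8*(-7) - 5*(-7)
= (-56) - (-35) = -21

-21


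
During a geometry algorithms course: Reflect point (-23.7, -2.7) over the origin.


Reflection over origin: (x,y) -> (-x,-y)
(-23.7, -2.7) -> (23.7, 2.7)

(23.7, 2.7)


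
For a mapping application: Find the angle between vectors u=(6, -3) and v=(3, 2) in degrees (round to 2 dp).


u.v = 12, |u| = sqrt(45) = 6.7082, |v| = sqrt(13) = 3.6056
cos(theta) = u.v/(|u||v|) = 12/sqrt(585) = 0.496139
theta = acos(0.496139) = 60.26 degrees

60.26 degrees


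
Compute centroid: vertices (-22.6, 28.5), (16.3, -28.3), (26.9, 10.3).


Centroid = ((x_A+x_B+x_C)/3, (y_A+y_B+y_C)/3)
= (((-22.6)+16.3+26.9)/3, (28.5+(-28.3)+10.3)/3)
= (6.8667, 3.5)

(6.8667, 3.5)


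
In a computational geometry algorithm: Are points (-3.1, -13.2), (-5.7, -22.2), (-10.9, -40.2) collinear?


Cross product: ((-5.7)-(-3.1))*((-40.2)-(-13.2)) - ((-22.2)-(-13.2))*((-10.9)-(-3.1))
= 0

Yes, collinear


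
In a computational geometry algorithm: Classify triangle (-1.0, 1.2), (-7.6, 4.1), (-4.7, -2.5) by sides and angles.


Side lengths squared: AB^2=51.97, BC^2=51.97, CA^2=27.38
Sorted: [27.38, 51.97, 51.97]
By sides: Isosceles, By angles: Acute

Isosceles, Acute


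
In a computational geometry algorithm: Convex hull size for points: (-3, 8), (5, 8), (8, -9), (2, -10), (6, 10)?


Convex hull vertices (CCW): (-3, 8), (2, -10), (8, -9), (6, 10)
Count = 4

4


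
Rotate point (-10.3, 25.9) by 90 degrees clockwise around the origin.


90° CW: (x,y) -> (y, -x)
(-10.3,25.9) -> (25.9, 10.3)

(25.9, 10.3)


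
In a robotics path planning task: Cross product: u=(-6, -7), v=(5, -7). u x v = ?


u x v = u_x*v_y - u_y*v_x = (-6)*(-7) - (-7)*5
= 42 - (-35) = 77

77


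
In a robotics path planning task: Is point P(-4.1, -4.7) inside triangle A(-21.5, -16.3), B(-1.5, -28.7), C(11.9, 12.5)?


Cross products: AB x AP = 447.76, BC x BP = 428.72, CA x CP = 113.68
All same sign? yes

Yes, inside


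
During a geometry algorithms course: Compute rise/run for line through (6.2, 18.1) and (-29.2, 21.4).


slope = (y2-y1)/(x2-x1) = (21.4-18.1)/((-29.2)-6.2) = 3.3/(-35.4) = -0.0932

-0.0932


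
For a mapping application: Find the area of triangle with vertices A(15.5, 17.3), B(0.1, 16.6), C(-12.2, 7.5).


Area = |x_A(y_B-y_C) + x_B(y_C-y_A) + x_C(y_A-y_B)|/2
= |141.05 + (-0.98) + (-8.54)|/2
= 131.53/2 = 65.765

65.765


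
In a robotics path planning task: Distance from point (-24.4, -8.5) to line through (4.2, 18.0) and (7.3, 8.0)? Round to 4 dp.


|cross product| = 368.15
|line direction| = sqrt(109.61) = 10.4695
Distance = 368.15/sqrt(109.61) = 35.1641

35.1641


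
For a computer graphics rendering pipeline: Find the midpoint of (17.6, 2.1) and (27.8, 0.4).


M = ((17.6+27.8)/2, (2.1+0.4)/2)
= (22.7, 1.25)

(22.7, 1.25)


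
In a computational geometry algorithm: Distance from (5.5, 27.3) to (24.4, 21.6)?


dx=18.9, dy=-5.7
d^2 = 18.9^2 + (-5.7)^2 = 389.7
d = sqrt(389.7) = 19.7408

19.7408


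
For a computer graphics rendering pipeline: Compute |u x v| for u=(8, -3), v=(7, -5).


|u x v| = |8*(-5) - (-3)*7|
= |(-40) - (-21)| = 19

19


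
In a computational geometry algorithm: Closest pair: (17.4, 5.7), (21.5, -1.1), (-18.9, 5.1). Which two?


d(P0,P1) = 7.9404, d(P0,P2) = 36.305, d(P1,P2) = 40.873
Closest: P0 and P1

Closest pair: (17.4, 5.7) and (21.5, -1.1), distance = 7.9404


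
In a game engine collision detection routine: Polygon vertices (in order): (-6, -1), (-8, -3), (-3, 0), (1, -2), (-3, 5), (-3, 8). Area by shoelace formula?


Shoelace sum: ((-6)*(-3) - (-8)*(-1)) + ((-8)*0 - (-3)*(-3)) + ((-3)*(-2) - 1*0) + (1*5 - (-3)*(-2)) + ((-3)*8 - (-3)*5) + ((-3)*(-1) - (-6)*8)
= 48
Area = |48|/2 = 24

24


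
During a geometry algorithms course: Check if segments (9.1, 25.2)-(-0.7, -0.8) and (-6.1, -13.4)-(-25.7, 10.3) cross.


Cross products: d1=-1116.8, d2=-374.94, d3=-16.92, d4=-758.78
d1*d2 < 0 and d3*d4 < 0? no

No, they don't intersect


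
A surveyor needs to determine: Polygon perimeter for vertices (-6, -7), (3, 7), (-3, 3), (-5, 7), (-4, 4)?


Sides: (-6, -7)->(3, 7): sqrt(277) = 16.643317, (3, 7)->(-3, 3): sqrt(52) = 7.211103, (-3, 3)->(-5, 7): sqrt(20) = 4.472136, (-5, 7)->(-4, 4): sqrt(10) = 3.162278, (-4, 4)->(-6, -7): sqrt(125) = 11.18034
Sum = 42.669174
Perimeter = 42.6692

42.6692


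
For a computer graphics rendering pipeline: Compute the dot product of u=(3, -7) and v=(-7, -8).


u . v = u_x*v_x + u_y*v_y = 3*(-7) + (-7)*(-8)
= (-21) + 56 = 35

35


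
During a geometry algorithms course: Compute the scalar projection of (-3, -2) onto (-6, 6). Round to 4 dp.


u.v = 6, |v| = sqrt(72) = 8.4853
Scalar projection = u.v / |v| = 6 / sqrt(72) = 0.7071

0.7071


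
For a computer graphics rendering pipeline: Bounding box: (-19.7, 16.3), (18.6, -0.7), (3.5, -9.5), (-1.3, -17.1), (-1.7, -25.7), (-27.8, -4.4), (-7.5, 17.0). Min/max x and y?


x range: [-27.8, 18.6]
y range: [-25.7, 17]
Bounding box: (-27.8,-25.7) to (18.6,17)

(-27.8,-25.7) to (18.6,17)


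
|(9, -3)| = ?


|u| = sqrt(9^2 + (-3)^2) = sqrt(90) = 9.4868

9.4868


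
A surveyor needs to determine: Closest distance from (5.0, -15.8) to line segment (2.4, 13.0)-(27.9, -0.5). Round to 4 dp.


Project P onto AB: t = 0.5467 (clamped to [0,1])
Closest point on segment: (16.34, 5.62)
Distance: 24.2366

24.2366


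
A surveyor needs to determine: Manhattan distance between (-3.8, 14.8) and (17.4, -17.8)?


|(-3.8)-17.4| + |14.8-(-17.8)| = 21.2 + 32.6 = 53.8

53.8


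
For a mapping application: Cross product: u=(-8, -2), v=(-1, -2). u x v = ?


u x v = u_x*v_y - u_y*v_x = (-8)*(-2) - (-2)*(-1)
= 16 - 2 = 14

14


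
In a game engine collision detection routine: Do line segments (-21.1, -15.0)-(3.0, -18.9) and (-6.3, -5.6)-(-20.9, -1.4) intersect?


Cross products: d1=199.4, d2=155.12, d3=284.26, d4=328.54
d1*d2 < 0 and d3*d4 < 0? no

No, they don't intersect


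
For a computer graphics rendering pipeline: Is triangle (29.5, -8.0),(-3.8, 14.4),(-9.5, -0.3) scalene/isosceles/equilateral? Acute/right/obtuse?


Side lengths squared: AB^2=1610.65, BC^2=248.58, CA^2=1580.29
Sorted: [248.58, 1580.29, 1610.65]
By sides: Scalene, By angles: Acute

Scalene, Acute


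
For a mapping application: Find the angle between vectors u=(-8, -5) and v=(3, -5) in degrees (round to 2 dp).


u.v = 1, |u| = sqrt(89) = 9.434, |v| = sqrt(34) = 5.831
cos(theta) = u.v/(|u||v|) = 1/sqrt(3026) = 0.018179
theta = acos(0.018179) = 88.96 degrees

88.96 degrees


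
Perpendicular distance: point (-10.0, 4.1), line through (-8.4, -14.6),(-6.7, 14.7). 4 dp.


|cross product| = 78.67
|line direction| = sqrt(861.38) = 29.3493
Distance = 78.67/sqrt(861.38) = 2.6805

2.6805


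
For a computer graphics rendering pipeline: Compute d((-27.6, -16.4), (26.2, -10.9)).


dx=53.8, dy=5.5
d^2 = 53.8^2 + 5.5^2 = 2924.69
d = sqrt(2924.69) = 54.0804

54.0804


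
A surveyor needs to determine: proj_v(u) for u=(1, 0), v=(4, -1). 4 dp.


u.v = 4, |v| = sqrt(17) = 4.1231
Scalar projection = u.v / |v| = 4 / sqrt(17) = 0.9701

0.9701


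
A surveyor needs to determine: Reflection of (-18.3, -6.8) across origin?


Reflection over origin: (x,y) -> (-x,-y)
(-18.3, -6.8) -> (18.3, 6.8)

(18.3, 6.8)


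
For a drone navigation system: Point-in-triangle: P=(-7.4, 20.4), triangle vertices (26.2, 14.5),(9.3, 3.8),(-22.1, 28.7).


Cross products: AB x AP = -459.23, BC x BP = -105.41, CA x CP = -192.15
All same sign? yes

Yes, inside


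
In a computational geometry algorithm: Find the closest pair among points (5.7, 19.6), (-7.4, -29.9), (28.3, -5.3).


d(P0,P1) = 51.2041, d(P0,P2) = 33.6269, d(P1,P2) = 43.3549
Closest: P0 and P2

Closest pair: (5.7, 19.6) and (28.3, -5.3), distance = 33.6269


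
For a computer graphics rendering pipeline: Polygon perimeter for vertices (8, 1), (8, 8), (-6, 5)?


Sides: (8, 1)->(8, 8): sqrt(49) = 7, (8, 8)->(-6, 5): sqrt(205) = 14.317821, (-6, 5)->(8, 1): sqrt(212) = 14.56022
Sum = 35.878041
Perimeter = 35.878

35.878


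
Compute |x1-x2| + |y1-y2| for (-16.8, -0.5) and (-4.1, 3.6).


|(-16.8)-(-4.1)| + |(-0.5)-3.6| = 12.7 + 4.1 = 16.8

16.8


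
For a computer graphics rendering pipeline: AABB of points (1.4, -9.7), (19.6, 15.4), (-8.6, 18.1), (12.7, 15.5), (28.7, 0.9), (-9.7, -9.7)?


x range: [-9.7, 28.7]
y range: [-9.7, 18.1]
Bounding box: (-9.7,-9.7) to (28.7,18.1)

(-9.7,-9.7) to (28.7,18.1)


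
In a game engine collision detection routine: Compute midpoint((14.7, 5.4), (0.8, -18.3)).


M = ((14.7+0.8)/2, (5.4+(-18.3))/2)
= (7.75, -6.45)

(7.75, -6.45)


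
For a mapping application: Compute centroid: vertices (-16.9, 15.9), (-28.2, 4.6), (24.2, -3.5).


Centroid = ((x_A+x_B+x_C)/3, (y_A+y_B+y_C)/3)
= (((-16.9)+(-28.2)+24.2)/3, (15.9+4.6+(-3.5))/3)
= (-6.9667, 5.6667)

(-6.9667, 5.6667)


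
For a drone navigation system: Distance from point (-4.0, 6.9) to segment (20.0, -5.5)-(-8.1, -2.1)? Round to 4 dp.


Project P onto AB: t = 0.8944 (clamped to [0,1])
Closest point on segment: (-5.1324, -2.4591)
Distance: 9.4273

9.4273


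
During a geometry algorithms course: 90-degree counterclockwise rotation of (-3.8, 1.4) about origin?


90° CCW: (x,y) -> (-y, x)
(-3.8,1.4) -> (-1.4, -3.8)

(-1.4, -3.8)


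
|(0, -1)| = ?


|u| = sqrt(0^2 + (-1)^2) = sqrt(1) = 1

1


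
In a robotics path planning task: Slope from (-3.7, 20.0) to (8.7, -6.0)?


slope = (y2-y1)/(x2-x1) = ((-6)-20)/(8.7-(-3.7)) = (-26)/12.4 = -2.0968

-2.0968


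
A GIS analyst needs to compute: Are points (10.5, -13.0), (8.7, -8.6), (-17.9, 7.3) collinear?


Cross product: (8.7-10.5)*(7.3-(-13)) - ((-8.6)-(-13))*((-17.9)-10.5)
= 88.42

No, not collinear


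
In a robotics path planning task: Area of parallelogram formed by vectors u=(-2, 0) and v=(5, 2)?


|u x v| = |(-2)*2 - 0*5|
= |(-4) - 0| = 4

4


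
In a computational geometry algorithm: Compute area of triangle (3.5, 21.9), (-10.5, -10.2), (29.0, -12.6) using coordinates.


Area = |x_A(y_B-y_C) + x_B(y_C-y_A) + x_C(y_A-y_B)|/2
= |8.4 + 362.25 + 930.9|/2
= 1301.55/2 = 650.775

650.775


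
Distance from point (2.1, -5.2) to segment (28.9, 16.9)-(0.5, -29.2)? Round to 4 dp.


Project P onto AB: t = 0.6071 (clamped to [0,1])
Closest point on segment: (11.6579, -11.0881)
Distance: 11.226

11.226


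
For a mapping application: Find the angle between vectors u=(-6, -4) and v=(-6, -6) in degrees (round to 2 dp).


u.v = 60, |u| = sqrt(52) = 7.2111, |v| = sqrt(72) = 8.4853
cos(theta) = u.v/(|u||v|) = 60/sqrt(3744) = 0.980581
theta = acos(0.980581) = 11.31 degrees

11.31 degrees


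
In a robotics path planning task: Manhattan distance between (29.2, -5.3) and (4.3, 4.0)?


|29.2-4.3| + |(-5.3)-4| = 24.9 + 9.3 = 34.2

34.2


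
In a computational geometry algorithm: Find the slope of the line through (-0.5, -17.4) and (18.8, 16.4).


slope = (y2-y1)/(x2-x1) = (16.4-(-17.4))/(18.8-(-0.5)) = 33.8/19.3 = 1.7513

1.7513


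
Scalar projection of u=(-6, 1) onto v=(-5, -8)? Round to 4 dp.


u.v = 22, |v| = sqrt(89) = 9.434
Scalar projection = u.v / |v| = 22 / sqrt(89) = 2.332

2.332


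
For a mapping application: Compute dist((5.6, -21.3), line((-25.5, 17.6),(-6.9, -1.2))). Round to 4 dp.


|cross product| = 138.86
|line direction| = sqrt(699.4) = 26.4462
Distance = 138.86/sqrt(699.4) = 5.2507

5.2507


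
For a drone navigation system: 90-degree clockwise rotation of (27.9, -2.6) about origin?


90° CW: (x,y) -> (y, -x)
(27.9,-2.6) -> (-2.6, -27.9)

(-2.6, -27.9)


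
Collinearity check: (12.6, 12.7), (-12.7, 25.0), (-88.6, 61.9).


Cross product: ((-12.7)-12.6)*(61.9-12.7) - (25-12.7)*((-88.6)-12.6)
= 0

Yes, collinear


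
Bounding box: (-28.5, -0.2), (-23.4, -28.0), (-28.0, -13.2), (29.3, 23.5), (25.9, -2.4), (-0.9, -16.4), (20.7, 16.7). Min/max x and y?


x range: [-28.5, 29.3]
y range: [-28, 23.5]
Bounding box: (-28.5,-28) to (29.3,23.5)

(-28.5,-28) to (29.3,23.5)


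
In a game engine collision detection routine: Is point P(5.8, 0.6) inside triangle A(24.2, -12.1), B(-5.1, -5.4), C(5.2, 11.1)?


Cross products: AB x AP = -248.83, BC x BP = -118.05, CA x CP = -185.58
All same sign? yes

Yes, inside


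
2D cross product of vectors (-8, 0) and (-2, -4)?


u x v = u_x*v_y - u_y*v_x = (-8)*(-4) - 0*(-2)
= 32 - 0 = 32

32


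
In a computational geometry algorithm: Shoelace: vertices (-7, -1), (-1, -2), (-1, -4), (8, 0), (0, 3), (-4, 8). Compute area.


Shoelace sum: ((-7)*(-2) - (-1)*(-1)) + ((-1)*(-4) - (-1)*(-2)) + ((-1)*0 - 8*(-4)) + (8*3 - 0*0) + (0*8 - (-4)*3) + ((-4)*(-1) - (-7)*8)
= 143
Area = |143|/2 = 71.5

71.5


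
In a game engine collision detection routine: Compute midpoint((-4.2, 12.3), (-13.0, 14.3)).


M = (((-4.2)+(-13))/2, (12.3+14.3)/2)
= (-8.6, 13.3)

(-8.6, 13.3)


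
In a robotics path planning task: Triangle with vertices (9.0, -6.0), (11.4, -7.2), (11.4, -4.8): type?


Side lengths squared: AB^2=7.2, BC^2=5.76, CA^2=7.2
Sorted: [5.76, 7.2, 7.2]
By sides: Isosceles, By angles: Acute

Isosceles, Acute


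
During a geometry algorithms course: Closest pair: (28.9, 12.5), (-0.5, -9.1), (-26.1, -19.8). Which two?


d(P0,P1) = 36.4818, d(P0,P2) = 63.7831, d(P1,P2) = 27.7462
Closest: P1 and P2

Closest pair: (-0.5, -9.1) and (-26.1, -19.8), distance = 27.7462


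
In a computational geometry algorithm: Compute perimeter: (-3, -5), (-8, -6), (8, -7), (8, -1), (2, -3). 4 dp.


Sides: (-3, -5)->(-8, -6): sqrt(26) = 5.09902, (-8, -6)->(8, -7): sqrt(257) = 16.03122, (8, -7)->(8, -1): sqrt(36) = 6, (8, -1)->(2, -3): sqrt(40) = 6.324555, (2, -3)->(-3, -5): sqrt(29) = 5.385165
Sum = 38.83996
Perimeter = 38.84

38.84


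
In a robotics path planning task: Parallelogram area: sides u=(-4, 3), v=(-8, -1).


|u x v| = |(-4)*(-1) - 3*(-8)|
= |4 - (-24)| = 28

28


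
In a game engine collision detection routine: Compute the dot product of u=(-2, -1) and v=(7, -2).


u . v = u_x*v_x + u_y*v_y = (-2)*7 + (-1)*(-2)
= (-14) + 2 = -12

-12


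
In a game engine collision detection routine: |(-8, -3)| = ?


|u| = sqrt((-8)^2 + (-3)^2) = sqrt(73) = 8.544

8.544


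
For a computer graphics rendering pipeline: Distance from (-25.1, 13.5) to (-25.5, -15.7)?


dx=-0.4, dy=-29.2
d^2 = (-0.4)^2 + (-29.2)^2 = 852.8
d = sqrt(852.8) = 29.2027

29.2027


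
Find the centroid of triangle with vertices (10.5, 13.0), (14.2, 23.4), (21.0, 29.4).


Centroid = ((x_A+x_B+x_C)/3, (y_A+y_B+y_C)/3)
= ((10.5+14.2+21)/3, (13+23.4+29.4)/3)
= (15.2333, 21.9333)

(15.2333, 21.9333)


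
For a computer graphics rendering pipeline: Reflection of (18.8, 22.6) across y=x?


Reflection over y=x: (x,y) -> (y,x)
(18.8, 22.6) -> (22.6, 18.8)

(22.6, 18.8)


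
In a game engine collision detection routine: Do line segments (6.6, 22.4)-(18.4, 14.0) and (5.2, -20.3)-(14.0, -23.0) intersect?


Cross products: d1=379.54, d2=337.48, d3=-515.62, d4=-473.56
d1*d2 < 0 and d3*d4 < 0? no

No, they don't intersect


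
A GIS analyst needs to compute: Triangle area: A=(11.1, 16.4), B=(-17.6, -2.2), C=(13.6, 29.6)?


Area = |x_A(y_B-y_C) + x_B(y_C-y_A) + x_C(y_A-y_B)|/2
= |(-352.98) + (-232.32) + 252.96|/2
= 332.34/2 = 166.17

166.17


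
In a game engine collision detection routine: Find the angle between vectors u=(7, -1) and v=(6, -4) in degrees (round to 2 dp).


u.v = 46, |u| = sqrt(50) = 7.0711, |v| = sqrt(52) = 7.2111
cos(theta) = u.v/(|u||v|) = 46/sqrt(2600) = 0.902134
theta = acos(0.902134) = 25.56 degrees

25.56 degrees


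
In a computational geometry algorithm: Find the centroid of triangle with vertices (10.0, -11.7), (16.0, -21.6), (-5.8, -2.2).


Centroid = ((x_A+x_B+x_C)/3, (y_A+y_B+y_C)/3)
= ((10+16+(-5.8))/3, ((-11.7)+(-21.6)+(-2.2))/3)
= (6.7333, -11.8333)

(6.7333, -11.8333)


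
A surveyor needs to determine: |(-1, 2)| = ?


|u| = sqrt((-1)^2 + 2^2) = sqrt(5) = 2.2361

2.2361


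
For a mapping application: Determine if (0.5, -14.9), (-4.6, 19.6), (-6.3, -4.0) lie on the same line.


Cross product: ((-4.6)-0.5)*((-4)-(-14.9)) - (19.6-(-14.9))*((-6.3)-0.5)
= 179.01

No, not collinear


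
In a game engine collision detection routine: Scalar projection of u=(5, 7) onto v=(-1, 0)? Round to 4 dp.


u.v = -5, |v| = sqrt(1) = 1
Scalar projection = u.v / |v| = -5 / sqrt(1) = -5

-5


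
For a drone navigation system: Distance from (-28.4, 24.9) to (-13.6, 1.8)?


dx=14.8, dy=-23.1
d^2 = 14.8^2 + (-23.1)^2 = 752.65
d = sqrt(752.65) = 27.4345

27.4345


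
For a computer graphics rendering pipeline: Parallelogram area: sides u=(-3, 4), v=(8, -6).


|u x v| = |(-3)*(-6) - 4*8|
= |18 - 32| = 14

14


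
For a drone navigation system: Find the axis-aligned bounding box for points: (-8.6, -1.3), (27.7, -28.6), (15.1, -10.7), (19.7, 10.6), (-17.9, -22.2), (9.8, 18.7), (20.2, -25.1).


x range: [-17.9, 27.7]
y range: [-28.6, 18.7]
Bounding box: (-17.9,-28.6) to (27.7,18.7)

(-17.9,-28.6) to (27.7,18.7)


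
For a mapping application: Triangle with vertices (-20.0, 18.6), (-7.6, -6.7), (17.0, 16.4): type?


Side lengths squared: AB^2=793.85, BC^2=1138.77, CA^2=1373.84
Sorted: [793.85, 1138.77, 1373.84]
By sides: Scalene, By angles: Acute

Scalene, Acute


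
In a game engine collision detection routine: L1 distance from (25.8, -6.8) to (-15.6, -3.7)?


|25.8-(-15.6)| + |(-6.8)-(-3.7)| = 41.4 + 3.1 = 44.5

44.5


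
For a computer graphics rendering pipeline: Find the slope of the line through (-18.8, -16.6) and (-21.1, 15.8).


slope = (y2-y1)/(x2-x1) = (15.8-(-16.6))/((-21.1)-(-18.8)) = 32.4/(-2.3) = -14.087

-14.087


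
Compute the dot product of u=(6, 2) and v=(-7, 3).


u . v = u_x*v_x + u_y*v_y = 6*(-7) + 2*3
= (-42) + 6 = -36

-36


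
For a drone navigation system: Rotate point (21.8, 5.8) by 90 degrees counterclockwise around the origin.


90° CCW: (x,y) -> (-y, x)
(21.8,5.8) -> (-5.8, 21.8)

(-5.8, 21.8)


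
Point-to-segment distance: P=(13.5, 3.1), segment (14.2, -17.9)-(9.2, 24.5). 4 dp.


Project P onto AB: t = 0.4904 (clamped to [0,1])
Closest point on segment: (11.7479, 2.8934)
Distance: 1.7642

1.7642


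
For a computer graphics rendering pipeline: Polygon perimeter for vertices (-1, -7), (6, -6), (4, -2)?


Sides: (-1, -7)->(6, -6): sqrt(50) = 7.071068, (6, -6)->(4, -2): sqrt(20) = 4.472136, (4, -2)->(-1, -7): sqrt(50) = 7.071068
Sum = 18.614272
Perimeter = 18.6143

18.6143


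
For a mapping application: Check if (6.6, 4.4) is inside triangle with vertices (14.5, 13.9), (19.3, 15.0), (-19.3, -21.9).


Cross products: AB x AP = -36.91, BC x BP = -59.47, CA x CP = -38.28
All same sign? yes

Yes, inside


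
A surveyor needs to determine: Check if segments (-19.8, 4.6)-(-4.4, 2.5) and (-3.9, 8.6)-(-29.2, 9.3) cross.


Cross products: d1=112.33, d2=154.68, d3=94.99, d4=52.64
d1*d2 < 0 and d3*d4 < 0? no

No, they don't intersect


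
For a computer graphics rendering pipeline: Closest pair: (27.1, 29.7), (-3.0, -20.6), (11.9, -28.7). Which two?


d(P0,P1) = 58.6183, d(P0,P2) = 60.3457, d(P1,P2) = 16.9594
Closest: P1 and P2

Closest pair: (-3.0, -20.6) and (11.9, -28.7), distance = 16.9594


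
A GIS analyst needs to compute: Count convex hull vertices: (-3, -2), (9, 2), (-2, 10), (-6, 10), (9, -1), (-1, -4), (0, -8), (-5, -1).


Convex hull vertices (CCW): (-6, 10), (-5, -1), (0, -8), (9, -1), (9, 2), (-2, 10)
Count = 6

6


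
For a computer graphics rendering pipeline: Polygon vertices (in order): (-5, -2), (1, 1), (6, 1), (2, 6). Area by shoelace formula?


Shoelace sum: ((-5)*1 - 1*(-2)) + (1*1 - 6*1) + (6*6 - 2*1) + (2*(-2) - (-5)*6)
= 52
Area = |52|/2 = 26

26


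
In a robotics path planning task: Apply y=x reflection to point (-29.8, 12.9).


Reflection over y=x: (x,y) -> (y,x)
(-29.8, 12.9) -> (12.9, -29.8)

(12.9, -29.8)


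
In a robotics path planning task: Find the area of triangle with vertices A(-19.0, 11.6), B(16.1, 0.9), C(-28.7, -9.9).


Area = |x_A(y_B-y_C) + x_B(y_C-y_A) + x_C(y_A-y_B)|/2
= |(-205.2) + (-346.15) + (-307.09)|/2
= 858.44/2 = 429.22

429.22


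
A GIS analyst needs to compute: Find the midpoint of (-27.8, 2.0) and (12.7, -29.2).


M = (((-27.8)+12.7)/2, (2+(-29.2))/2)
= (-7.55, -13.6)

(-7.55, -13.6)


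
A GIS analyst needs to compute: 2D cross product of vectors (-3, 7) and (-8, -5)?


u x v = u_x*v_y - u_y*v_x = (-3)*(-5) - 7*(-8)
= 15 - (-56) = 71

71


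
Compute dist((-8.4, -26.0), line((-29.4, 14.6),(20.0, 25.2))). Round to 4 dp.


|cross product| = 2228.24
|line direction| = sqrt(2552.72) = 50.5244
Distance = 2228.24/sqrt(2552.72) = 44.1022

44.1022


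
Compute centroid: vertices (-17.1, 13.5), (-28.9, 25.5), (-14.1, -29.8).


Centroid = ((x_A+x_B+x_C)/3, (y_A+y_B+y_C)/3)
= (((-17.1)+(-28.9)+(-14.1))/3, (13.5+25.5+(-29.8))/3)
= (-20.0333, 3.0667)

(-20.0333, 3.0667)


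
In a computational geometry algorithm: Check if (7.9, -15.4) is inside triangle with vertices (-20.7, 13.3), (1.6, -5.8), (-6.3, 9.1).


Cross products: AB x AP = -93.75, BC x BP = -18.03, CA x CP = 293.16
All same sign? no

No, outside


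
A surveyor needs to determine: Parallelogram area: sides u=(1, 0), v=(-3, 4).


|u x v| = |1*4 - 0*(-3)|
= |4 - 0| = 4

4


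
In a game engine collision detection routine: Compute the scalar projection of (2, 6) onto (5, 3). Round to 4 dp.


u.v = 28, |v| = sqrt(34) = 5.831
Scalar projection = u.v / |v| = 28 / sqrt(34) = 4.802

4.802


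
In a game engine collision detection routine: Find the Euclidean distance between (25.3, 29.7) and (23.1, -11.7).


dx=-2.2, dy=-41.4
d^2 = (-2.2)^2 + (-41.4)^2 = 1718.8
d = sqrt(1718.8) = 41.4584

41.4584
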